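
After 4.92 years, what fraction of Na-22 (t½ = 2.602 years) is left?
N/N₀ = (1/2)^(t/t½) = 0.2696 = 27%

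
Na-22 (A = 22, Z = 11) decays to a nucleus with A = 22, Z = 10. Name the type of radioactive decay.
ΔA = 0, ΔZ = -1 ⇒ beta-plus decay (β⁺) or electron capture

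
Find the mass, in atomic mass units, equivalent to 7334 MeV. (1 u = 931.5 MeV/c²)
m = E/c² = 7.873 u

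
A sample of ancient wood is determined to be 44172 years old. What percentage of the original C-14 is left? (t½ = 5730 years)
N/N₀ = (1/2)^(t/t½) = 0.00478 = 0.478%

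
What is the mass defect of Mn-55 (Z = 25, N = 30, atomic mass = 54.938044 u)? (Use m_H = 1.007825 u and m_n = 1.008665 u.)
Δm = Z·m_H + N·m_n − M = 0.5175 u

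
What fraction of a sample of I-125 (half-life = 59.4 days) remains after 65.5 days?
N/N₀ = (1/2)^(t/t½) = 0.4656 = 46.6%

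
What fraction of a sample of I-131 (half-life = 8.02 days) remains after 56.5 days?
N/N₀ = (1/2)^(t/t½) = 0.007573 = 0.757%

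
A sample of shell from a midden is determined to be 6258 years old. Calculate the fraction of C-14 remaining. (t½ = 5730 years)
N/N₀ = (1/2)^(t/t½) = 0.4691 = 46.9%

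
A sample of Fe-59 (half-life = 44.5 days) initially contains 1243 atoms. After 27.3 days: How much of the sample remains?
N = N₀(1/2)^(t/t½) = 812.4 atoms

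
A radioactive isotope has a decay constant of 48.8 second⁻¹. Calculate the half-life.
t½ = ln(2)/λ = 0.0142 seconds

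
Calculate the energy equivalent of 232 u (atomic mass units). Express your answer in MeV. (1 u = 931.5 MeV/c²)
E = mc² = 2.161e5 MeV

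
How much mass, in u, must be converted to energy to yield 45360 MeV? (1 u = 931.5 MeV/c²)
m = E/c² = 48.7 u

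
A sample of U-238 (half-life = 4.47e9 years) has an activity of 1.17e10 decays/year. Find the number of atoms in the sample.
N = A/λ = 7.545e19 atoms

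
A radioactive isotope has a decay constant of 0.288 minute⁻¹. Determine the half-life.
t½ = ln(2)/λ = 2.407 minutes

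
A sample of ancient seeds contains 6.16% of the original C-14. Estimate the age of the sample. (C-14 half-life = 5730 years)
Age = t½ × log₂(1/ratio) = 23040 years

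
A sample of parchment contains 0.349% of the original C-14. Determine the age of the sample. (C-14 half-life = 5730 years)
Age = t½ × log₂(1/ratio) = 46770 years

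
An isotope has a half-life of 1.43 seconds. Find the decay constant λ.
λ = ln(2)/t½ = 0.4847 second⁻¹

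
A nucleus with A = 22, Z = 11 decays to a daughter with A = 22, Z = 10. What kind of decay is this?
ΔA = 0, ΔZ = -1 ⇒ beta-plus decay (β⁺) or electron capture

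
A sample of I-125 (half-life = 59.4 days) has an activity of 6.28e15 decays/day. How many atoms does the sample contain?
N = A/λ = 5.382e17 atoms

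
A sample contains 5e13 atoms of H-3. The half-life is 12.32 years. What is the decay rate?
A = λN = 2.813e12 decays/year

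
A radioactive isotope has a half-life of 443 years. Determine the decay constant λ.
λ = ln(2)/t½ = 0.001565 year⁻¹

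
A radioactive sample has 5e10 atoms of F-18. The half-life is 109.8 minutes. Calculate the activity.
A = λN = 3.156e8 decays/minute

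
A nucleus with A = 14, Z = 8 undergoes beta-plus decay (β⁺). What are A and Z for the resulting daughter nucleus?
Daughter: A = 14, Z = 7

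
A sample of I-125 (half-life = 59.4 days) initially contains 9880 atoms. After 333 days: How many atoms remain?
N = N₀(1/2)^(t/t½) = 202.8 atoms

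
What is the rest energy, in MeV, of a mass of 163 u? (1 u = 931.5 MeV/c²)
E = mc² = 1.518e5 MeV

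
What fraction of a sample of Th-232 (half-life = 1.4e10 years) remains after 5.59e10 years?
N/N₀ = (1/2)^(t/t½) = 0.06281 = 6.28%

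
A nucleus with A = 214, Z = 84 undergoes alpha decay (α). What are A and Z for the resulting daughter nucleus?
Daughter: A = 210, Z = 82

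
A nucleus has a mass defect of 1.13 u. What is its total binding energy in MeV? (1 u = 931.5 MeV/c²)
B.E. = Δm × 931.5 = 1053 MeV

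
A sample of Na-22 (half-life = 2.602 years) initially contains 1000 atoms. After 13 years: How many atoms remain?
N = N₀(1/2)^(t/t½) = 31.33 atoms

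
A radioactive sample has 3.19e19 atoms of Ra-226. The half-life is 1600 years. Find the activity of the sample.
A = λN = 1.382e16 decays/year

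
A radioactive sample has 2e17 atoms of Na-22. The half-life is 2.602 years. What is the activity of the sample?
A = λN = 5.328e16 decays/year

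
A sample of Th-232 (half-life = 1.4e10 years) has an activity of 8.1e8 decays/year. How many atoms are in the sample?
N = A/λ = 1.636e19 atoms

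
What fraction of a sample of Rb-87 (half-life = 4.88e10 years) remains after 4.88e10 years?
N/N₀ = (1/2)^(t/t½) = 0.5 = 50%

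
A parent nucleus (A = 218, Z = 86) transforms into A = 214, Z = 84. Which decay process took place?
ΔA = -4, ΔZ = -2 ⇒ alpha decay (α)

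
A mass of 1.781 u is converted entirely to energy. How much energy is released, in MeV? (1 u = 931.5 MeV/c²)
E = mc² = 1659 MeV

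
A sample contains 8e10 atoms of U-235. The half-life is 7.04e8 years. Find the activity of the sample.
A = λN = 78.77 decays/year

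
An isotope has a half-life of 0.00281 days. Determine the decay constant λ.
λ = ln(2)/t½ = 246.7 day⁻¹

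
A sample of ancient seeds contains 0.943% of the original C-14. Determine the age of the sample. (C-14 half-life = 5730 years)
Age = t½ × log₂(1/ratio) = 38550 years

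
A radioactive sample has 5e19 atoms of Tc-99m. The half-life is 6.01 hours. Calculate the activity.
A = λN = 5.767e18 decays/hour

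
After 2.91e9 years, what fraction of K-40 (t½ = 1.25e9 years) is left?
N/N₀ = (1/2)^(t/t½) = 0.1992 = 19.9%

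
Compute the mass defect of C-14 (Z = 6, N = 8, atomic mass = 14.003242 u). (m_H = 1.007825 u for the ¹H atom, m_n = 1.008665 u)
Δm = Z·m_H + N·m_n − M = 0.113 u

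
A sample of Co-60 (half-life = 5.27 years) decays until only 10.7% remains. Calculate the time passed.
t = t½ × log₂(N₀/N) = 16.99 years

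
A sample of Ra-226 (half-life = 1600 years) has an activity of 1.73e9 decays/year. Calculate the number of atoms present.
N = A/λ = 3.993e12 atoms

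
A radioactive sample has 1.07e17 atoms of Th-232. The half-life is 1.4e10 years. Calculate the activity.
A = λN = 5.298e6 decays/year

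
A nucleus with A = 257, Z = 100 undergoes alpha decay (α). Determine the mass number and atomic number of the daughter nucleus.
Daughter: A = 253, Z = 98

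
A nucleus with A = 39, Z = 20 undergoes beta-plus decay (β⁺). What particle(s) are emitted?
β⁺: positron (e⁺) + neutrino (νₑ)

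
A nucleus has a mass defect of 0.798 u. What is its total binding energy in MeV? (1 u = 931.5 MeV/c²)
B.E. = Δm × 931.5 = 743.3 MeV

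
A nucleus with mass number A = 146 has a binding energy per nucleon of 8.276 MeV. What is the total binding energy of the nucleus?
B.E. = 8.276 × 146 = 1208 MeV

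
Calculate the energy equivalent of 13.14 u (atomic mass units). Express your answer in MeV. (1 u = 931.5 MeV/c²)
E = mc² = 12240 MeV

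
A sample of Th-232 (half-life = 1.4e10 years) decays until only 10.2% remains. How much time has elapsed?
t = t½ × log₂(N₀/N) = 4.611e10 years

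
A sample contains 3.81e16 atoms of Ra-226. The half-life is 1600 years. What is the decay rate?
A = λN = 1.651e13 decays/year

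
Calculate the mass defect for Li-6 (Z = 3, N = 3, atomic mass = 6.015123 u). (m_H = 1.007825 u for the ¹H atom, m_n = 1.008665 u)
Δm = Z·m_H + N·m_n − M = 0.03435 u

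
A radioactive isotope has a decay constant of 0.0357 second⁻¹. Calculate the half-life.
t½ = ln(2)/λ = 19.42 seconds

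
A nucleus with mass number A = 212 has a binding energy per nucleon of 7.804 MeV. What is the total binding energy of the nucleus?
B.E. = 7.804 × 212 = 1654 MeV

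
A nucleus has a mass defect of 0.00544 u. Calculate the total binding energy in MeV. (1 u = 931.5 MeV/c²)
B.E. = Δm × 931.5 = 5.067 MeV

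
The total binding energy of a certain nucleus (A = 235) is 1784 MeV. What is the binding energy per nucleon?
B.E./A = 1784/235 = 7.591 MeV/nucleon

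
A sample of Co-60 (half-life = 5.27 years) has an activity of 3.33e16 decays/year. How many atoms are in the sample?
N = A/λ = 2.532e17 atoms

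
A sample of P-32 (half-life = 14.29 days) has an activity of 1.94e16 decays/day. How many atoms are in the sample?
N = A/λ = 4e17 atoms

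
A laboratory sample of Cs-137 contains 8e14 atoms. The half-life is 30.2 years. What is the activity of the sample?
A = λN = 1.836e13 decays/year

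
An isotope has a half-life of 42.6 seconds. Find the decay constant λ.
λ = ln(2)/t½ = 0.01627 second⁻¹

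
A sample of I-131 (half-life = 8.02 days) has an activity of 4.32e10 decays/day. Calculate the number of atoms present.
N = A/λ = 4.998e11 atoms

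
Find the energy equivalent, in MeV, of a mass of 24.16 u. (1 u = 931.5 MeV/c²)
E = mc² = 22510 MeV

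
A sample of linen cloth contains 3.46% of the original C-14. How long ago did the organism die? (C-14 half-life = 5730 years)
Age = t½ × log₂(1/ratio) = 27810 years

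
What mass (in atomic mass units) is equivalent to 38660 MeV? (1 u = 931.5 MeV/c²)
m = E/c² = 41.5 u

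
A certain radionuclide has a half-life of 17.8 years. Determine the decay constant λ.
λ = ln(2)/t½ = 0.03894 year⁻¹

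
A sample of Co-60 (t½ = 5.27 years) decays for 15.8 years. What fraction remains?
N/N₀ = (1/2)^(t/t½) = 0.1252 = 12.5%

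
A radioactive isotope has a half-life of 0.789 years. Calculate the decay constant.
λ = ln(2)/t½ = 0.8785 year⁻¹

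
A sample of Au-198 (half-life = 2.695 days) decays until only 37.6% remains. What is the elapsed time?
t = t½ × log₂(N₀/N) = 3.803 days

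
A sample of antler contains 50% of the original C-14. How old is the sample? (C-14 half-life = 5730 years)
Age = t½ × log₂(1/ratio) = 5730 years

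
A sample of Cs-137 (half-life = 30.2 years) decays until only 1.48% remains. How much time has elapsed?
t = t½ × log₂(N₀/N) = 183.6 years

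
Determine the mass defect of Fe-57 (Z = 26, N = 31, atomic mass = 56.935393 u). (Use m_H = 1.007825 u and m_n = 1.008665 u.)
Δm = Z·m_H + N·m_n − M = 0.5367 u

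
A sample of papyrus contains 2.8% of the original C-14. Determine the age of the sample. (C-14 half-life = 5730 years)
Age = t½ × log₂(1/ratio) = 29560 years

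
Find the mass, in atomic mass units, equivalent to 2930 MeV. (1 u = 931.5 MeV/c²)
m = E/c² = 3.145 u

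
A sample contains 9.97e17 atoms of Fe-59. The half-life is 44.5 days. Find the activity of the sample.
A = λN = 1.553e16 decays/day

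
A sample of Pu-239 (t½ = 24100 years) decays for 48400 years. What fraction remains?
N/N₀ = (1/2)^(t/t½) = 0.2486 = 24.9%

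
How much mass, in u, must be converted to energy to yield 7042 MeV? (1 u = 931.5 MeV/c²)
m = E/c² = 7.56 u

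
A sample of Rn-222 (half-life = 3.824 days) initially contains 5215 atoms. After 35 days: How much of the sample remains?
N = N₀(1/2)^(t/t½) = 9.162 atoms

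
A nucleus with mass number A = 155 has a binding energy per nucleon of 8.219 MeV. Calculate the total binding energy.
B.E. = 8.219 × 155 = 1274 MeV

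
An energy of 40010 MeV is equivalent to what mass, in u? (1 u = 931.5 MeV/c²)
m = E/c² = 42.95 u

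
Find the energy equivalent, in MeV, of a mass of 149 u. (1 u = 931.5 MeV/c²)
E = mc² = 1.388e5 MeV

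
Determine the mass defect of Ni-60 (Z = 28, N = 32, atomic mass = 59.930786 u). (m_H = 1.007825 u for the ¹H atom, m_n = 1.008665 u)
Δm = Z·m_H + N·m_n − M = 0.5656 u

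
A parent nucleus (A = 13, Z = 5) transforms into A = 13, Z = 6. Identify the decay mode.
ΔA = 0, ΔZ = +1 ⇒ beta-minus decay (β⁻)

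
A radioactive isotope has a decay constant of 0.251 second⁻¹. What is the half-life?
t½ = ln(2)/λ = 2.762 seconds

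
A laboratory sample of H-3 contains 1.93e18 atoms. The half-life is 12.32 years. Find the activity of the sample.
A = λN = 1.086e17 decays/year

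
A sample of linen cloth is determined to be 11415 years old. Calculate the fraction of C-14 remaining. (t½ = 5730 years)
N/N₀ = (1/2)^(t/t½) = 0.2514 = 25.1%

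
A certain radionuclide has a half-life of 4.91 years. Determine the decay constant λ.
λ = ln(2)/t½ = 0.1412 year⁻¹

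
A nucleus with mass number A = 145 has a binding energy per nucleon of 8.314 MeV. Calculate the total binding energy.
B.E. = 8.314 × 145 = 1206 MeV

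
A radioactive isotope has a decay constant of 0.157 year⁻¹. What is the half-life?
t½ = ln(2)/λ = 4.415 years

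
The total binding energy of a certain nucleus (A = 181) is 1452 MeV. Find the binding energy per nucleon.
B.E./A = 1452/181 = 8.022 MeV/nucleon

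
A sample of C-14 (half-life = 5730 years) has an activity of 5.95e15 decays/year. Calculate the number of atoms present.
N = A/λ = 4.919e19 atoms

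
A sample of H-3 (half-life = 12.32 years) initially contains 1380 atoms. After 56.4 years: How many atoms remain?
N = N₀(1/2)^(t/t½) = 57.78 atoms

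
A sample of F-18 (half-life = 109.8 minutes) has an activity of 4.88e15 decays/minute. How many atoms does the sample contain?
N = A/λ = 7.73e17 atoms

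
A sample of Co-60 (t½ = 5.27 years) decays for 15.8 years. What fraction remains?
N/N₀ = (1/2)^(t/t½) = 0.1252 = 12.5%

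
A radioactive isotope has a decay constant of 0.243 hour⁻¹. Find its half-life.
t½ = ln(2)/λ = 2.852 hours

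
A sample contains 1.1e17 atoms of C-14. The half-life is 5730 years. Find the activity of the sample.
A = λN = 1.331e13 decays/year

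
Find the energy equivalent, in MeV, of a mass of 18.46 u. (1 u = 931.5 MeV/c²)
E = mc² = 17200 MeV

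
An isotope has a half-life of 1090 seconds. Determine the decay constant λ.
λ = ln(2)/t½ = 6.359e-4 second⁻¹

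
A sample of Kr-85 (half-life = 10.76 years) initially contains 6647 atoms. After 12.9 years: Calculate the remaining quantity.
N = N₀(1/2)^(t/t½) = 2896 atoms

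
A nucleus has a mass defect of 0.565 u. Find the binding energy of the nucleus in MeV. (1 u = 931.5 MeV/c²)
B.E. = Δm × 931.5 = 526.3 MeV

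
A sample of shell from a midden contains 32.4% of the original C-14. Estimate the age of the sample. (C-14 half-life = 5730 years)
Age = t½ × log₂(1/ratio) = 9317 years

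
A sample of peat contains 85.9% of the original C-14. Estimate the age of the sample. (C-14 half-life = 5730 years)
Age = t½ × log₂(1/ratio) = 1256 years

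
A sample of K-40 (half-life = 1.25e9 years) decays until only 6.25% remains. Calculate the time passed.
t = t½ × log₂(N₀/N) = 5e9 years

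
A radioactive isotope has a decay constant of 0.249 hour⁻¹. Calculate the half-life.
t½ = ln(2)/λ = 2.784 hours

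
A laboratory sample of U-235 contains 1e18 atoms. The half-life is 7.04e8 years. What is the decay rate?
A = λN = 9.846e8 decays/year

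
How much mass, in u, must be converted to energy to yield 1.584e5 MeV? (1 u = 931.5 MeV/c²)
m = E/c² = 170 u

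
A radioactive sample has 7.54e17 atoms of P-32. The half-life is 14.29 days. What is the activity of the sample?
A = λN = 3.657e16 decays/day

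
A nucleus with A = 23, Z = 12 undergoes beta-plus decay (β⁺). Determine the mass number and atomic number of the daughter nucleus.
Daughter: A = 23, Z = 11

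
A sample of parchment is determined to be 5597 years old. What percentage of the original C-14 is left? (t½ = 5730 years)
N/N₀ = (1/2)^(t/t½) = 0.5081 = 50.8%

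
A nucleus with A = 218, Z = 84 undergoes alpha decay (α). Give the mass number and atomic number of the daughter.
Daughter: A = 214, Z = 82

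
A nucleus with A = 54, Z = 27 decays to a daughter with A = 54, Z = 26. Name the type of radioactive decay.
ΔA = 0, ΔZ = -1 ⇒ beta-plus decay (β⁺) or electron capture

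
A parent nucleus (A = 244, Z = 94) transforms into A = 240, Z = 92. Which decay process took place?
ΔA = -4, ΔZ = -2 ⇒ alpha decay (α)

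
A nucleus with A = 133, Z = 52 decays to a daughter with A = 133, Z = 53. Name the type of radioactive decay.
ΔA = 0, ΔZ = +1 ⇒ beta-minus decay (β⁻)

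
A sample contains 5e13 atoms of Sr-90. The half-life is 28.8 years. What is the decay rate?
A = λN = 1.203e12 decays/year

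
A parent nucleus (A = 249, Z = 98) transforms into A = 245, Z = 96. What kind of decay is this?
ΔA = -4, ΔZ = -2 ⇒ alpha decay (α)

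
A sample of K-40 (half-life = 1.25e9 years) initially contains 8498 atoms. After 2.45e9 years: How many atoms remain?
N = N₀(1/2)^(t/t½) = 2184 atoms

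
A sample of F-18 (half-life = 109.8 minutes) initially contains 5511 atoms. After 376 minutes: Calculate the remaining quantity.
N = N₀(1/2)^(t/t½) = 513.3 atoms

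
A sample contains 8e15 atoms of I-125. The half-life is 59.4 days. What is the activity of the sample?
A = λN = 9.335e13 decays/day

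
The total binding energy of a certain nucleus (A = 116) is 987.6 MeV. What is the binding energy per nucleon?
B.E./A = 987.6/116 = 8.514 MeV/nucleon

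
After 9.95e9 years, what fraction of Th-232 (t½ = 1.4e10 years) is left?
N/N₀ = (1/2)^(t/t½) = 0.611 = 61.1%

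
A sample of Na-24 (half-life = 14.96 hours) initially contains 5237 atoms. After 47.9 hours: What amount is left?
N = N₀(1/2)^(t/t½) = 569.1 atoms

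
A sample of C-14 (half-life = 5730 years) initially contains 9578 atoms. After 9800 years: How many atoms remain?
N = N₀(1/2)^(t/t½) = 2927 atoms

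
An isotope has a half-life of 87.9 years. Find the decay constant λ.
λ = ln(2)/t½ = 0.007886 year⁻¹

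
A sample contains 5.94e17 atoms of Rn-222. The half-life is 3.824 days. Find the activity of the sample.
A = λN = 1.077e17 decays/day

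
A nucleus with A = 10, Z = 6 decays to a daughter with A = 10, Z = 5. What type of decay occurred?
ΔA = 0, ΔZ = -1 ⇒ beta-plus decay (β⁺) or electron capture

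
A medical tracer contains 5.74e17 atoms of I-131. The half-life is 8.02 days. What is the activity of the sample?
A = λN = 4.961e16 decays/day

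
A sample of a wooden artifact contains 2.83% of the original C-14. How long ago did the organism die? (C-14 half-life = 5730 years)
Age = t½ × log₂(1/ratio) = 29470 years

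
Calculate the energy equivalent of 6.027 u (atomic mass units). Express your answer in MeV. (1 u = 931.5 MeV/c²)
E = mc² = 5614 MeV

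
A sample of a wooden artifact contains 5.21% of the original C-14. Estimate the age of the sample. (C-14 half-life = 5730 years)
Age = t½ × log₂(1/ratio) = 24420 years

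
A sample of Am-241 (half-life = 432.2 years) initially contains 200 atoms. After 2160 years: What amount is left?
N = N₀(1/2)^(t/t½) = 6.26 atoms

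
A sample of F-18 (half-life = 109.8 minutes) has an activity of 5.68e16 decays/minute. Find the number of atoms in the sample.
N = A/λ = 8.998e18 atoms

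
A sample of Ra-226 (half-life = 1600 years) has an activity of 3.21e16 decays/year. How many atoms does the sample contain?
N = A/λ = 7.41e19 atoms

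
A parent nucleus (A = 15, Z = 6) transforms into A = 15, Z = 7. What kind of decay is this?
ΔA = 0, ΔZ = +1 ⇒ beta-minus decay (β⁻)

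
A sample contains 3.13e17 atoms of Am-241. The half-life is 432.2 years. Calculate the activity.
A = λN = 5.02e14 decays/year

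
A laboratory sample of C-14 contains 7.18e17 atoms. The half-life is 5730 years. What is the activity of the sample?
A = λN = 8.686e13 decays/year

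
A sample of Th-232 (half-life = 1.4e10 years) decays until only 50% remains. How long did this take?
t = t½ × log₂(N₀/N) = 1.4e10 years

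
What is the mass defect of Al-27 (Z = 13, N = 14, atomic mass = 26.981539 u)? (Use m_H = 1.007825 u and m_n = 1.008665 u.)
Δm = Z·m_H + N·m_n − M = 0.2415 u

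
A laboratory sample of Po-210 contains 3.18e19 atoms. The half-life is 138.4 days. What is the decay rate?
A = λN = 1.593e17 decays/day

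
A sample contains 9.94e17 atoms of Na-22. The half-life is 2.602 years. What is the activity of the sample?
A = λN = 2.648e17 decays/year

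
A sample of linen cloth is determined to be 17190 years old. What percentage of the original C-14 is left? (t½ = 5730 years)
N/N₀ = (1/2)^(t/t½) = 0.125 = 12.5%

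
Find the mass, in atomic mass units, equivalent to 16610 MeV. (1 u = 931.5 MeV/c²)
m = E/c² = 17.83 u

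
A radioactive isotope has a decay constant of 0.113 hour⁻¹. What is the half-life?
t½ = ln(2)/λ = 6.134 hours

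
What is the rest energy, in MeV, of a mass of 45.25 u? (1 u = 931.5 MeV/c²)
E = mc² = 42150 MeV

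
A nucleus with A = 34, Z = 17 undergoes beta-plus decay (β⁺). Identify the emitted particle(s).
β⁺: positron (e⁺) + neutrino (νₑ)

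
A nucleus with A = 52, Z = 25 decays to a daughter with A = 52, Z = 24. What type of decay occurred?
ΔA = 0, ΔZ = -1 ⇒ beta-plus decay (β⁺) or electron capture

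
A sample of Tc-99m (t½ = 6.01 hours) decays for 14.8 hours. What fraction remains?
N/N₀ = (1/2)^(t/t½) = 0.1814 = 18.1%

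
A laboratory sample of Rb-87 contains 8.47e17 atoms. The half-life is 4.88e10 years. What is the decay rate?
A = λN = 1.203e7 decays/year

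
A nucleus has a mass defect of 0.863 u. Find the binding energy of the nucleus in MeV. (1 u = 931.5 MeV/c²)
B.E. = Δm × 931.5 = 803.9 MeV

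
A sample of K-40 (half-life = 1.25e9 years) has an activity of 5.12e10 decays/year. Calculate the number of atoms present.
N = A/λ = 9.233e19 atoms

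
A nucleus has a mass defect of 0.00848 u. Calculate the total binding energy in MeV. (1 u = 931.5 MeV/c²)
B.E. = Δm × 931.5 = 7.899 MeV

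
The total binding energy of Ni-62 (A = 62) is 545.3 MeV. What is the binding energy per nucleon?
B.E./A = 545.3/62 = 8.795 MeV/nucleon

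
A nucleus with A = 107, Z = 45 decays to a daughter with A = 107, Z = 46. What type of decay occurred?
ΔA = 0, ΔZ = +1 ⇒ beta-minus decay (β⁻)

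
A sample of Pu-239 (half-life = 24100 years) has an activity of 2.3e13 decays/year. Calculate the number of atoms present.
N = A/λ = 7.997e17 atoms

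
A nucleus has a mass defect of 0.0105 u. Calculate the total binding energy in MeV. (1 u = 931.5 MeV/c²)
B.E. = Δm × 931.5 = 9.781 MeV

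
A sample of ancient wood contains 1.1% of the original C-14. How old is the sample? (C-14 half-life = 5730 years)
Age = t½ × log₂(1/ratio) = 37280 years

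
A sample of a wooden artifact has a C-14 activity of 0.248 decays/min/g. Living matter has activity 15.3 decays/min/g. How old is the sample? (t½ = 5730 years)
Age = t½ × log₂(A₀/A) = 34080 years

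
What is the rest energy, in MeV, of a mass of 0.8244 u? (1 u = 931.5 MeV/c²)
E = mc² = 767.9 MeV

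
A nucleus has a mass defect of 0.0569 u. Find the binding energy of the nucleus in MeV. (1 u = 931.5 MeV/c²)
B.E. = Δm × 931.5 = 53 MeV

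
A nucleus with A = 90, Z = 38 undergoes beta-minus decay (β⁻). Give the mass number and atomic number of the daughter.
Daughter: A = 90, Z = 39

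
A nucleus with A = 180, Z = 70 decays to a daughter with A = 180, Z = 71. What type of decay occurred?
ΔA = 0, ΔZ = +1 ⇒ beta-minus decay (β⁻)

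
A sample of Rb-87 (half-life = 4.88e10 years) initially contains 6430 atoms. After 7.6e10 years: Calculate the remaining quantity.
N = N₀(1/2)^(t/t½) = 2185 atoms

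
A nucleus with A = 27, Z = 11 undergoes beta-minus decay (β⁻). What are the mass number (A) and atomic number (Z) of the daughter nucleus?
Daughter: A = 27, Z = 12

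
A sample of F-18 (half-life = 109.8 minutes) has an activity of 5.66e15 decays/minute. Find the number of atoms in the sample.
N = A/λ = 8.966e17 atoms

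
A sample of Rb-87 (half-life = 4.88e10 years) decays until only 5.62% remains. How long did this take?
t = t½ × log₂(N₀/N) = 2.027e11 years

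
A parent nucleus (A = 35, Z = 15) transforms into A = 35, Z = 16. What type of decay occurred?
ΔA = 0, ΔZ = +1 ⇒ beta-minus decay (β⁻)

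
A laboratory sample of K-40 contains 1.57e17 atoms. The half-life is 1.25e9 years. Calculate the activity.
A = λN = 8.706e7 decays/year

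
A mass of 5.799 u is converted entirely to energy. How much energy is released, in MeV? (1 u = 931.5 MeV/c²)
E = mc² = 5402 MeV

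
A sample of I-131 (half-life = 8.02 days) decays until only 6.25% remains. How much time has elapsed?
t = t½ × log₂(N₀/N) = 32.08 days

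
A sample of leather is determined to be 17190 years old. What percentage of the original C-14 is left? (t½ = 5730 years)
N/N₀ = (1/2)^(t/t½) = 0.125 = 12.5%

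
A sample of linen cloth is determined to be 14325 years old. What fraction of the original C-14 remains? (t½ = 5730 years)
N/N₀ = (1/2)^(t/t½) = 0.1768 = 17.7%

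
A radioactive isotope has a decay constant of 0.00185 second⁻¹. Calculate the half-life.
t½ = ln(2)/λ = 374.7 seconds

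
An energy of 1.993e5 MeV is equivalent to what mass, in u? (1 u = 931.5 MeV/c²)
m = E/c² = 214 u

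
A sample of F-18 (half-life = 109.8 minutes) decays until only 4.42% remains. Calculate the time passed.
t = t½ × log₂(N₀/N) = 494.1 minutes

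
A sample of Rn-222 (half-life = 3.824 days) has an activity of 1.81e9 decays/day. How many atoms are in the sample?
N = A/λ = 9.986e9 atoms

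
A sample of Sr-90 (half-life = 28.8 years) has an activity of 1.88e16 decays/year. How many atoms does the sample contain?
N = A/λ = 7.811e17 atoms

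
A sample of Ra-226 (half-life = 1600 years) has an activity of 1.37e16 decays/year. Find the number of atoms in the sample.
N = A/λ = 3.162e19 atoms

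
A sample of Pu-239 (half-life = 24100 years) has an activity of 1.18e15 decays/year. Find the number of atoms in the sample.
N = A/λ = 4.103e19 atoms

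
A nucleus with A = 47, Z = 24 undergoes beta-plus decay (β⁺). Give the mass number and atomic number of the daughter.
Daughter: A = 47, Z = 23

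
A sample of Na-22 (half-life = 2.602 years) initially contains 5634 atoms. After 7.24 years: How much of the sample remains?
N = N₀(1/2)^(t/t½) = 818.9 atoms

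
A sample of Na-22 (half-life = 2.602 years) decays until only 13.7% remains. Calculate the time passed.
t = t½ × log₂(N₀/N) = 7.462 years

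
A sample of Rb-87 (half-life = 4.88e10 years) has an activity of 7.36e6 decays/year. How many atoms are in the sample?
N = A/λ = 5.182e17 atoms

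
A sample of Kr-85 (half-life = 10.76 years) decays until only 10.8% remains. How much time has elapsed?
t = t½ × log₂(N₀/N) = 34.55 years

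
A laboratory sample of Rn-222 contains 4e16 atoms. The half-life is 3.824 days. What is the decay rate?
A = λN = 7.25e15 decays/day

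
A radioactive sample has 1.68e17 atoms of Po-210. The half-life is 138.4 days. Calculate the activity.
A = λN = 8.414e14 decays/day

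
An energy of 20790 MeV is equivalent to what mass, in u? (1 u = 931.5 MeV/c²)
m = E/c² = 22.32 u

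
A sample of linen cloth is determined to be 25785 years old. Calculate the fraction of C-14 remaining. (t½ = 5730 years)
N/N₀ = (1/2)^(t/t½) = 0.04419 = 4.42%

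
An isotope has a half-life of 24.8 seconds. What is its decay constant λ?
λ = ln(2)/t½ = 0.02795 second⁻¹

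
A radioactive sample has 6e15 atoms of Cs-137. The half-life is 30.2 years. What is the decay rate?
A = λN = 1.377e14 decays/year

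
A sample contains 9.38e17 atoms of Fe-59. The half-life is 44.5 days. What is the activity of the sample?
A = λN = 1.461e16 decays/day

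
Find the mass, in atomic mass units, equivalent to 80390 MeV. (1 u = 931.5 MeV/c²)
m = E/c² = 86.3 u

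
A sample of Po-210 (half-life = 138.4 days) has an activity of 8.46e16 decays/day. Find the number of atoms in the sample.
N = A/λ = 1.689e19 atoms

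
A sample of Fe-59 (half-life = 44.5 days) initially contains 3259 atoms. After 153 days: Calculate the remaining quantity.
N = N₀(1/2)^(t/t½) = 300.7 atoms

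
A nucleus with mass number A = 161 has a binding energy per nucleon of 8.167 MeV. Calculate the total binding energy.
B.E. = 8.167 × 161 = 1315 MeV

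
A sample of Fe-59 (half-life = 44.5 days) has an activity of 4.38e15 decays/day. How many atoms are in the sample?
N = A/λ = 2.812e17 atoms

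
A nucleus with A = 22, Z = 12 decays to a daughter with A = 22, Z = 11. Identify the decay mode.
ΔA = 0, ΔZ = -1 ⇒ beta-plus decay (β⁺) or electron capture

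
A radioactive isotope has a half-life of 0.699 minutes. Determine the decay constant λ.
λ = ln(2)/t½ = 0.9916 minute⁻¹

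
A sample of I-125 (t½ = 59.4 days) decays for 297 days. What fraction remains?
N/N₀ = (1/2)^(t/t½) = 0.03125 = 3.12%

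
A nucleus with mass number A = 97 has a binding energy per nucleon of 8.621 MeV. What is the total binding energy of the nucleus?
B.E. = 8.621 × 97 = 836.2 MeV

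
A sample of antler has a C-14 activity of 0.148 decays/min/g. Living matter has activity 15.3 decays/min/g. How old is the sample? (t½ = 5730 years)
Age = t½ × log₂(A₀/A) = 38340 years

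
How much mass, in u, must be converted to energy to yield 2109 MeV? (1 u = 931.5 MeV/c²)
m = E/c² = 2.264 u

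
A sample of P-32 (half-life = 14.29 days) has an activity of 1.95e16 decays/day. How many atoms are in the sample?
N = A/λ = 4.02e17 atoms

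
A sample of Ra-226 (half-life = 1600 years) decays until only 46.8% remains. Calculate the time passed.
t = t½ × log₂(N₀/N) = 1753 years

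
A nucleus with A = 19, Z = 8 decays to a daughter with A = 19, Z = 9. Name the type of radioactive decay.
ΔA = 0, ΔZ = +1 ⇒ beta-minus decay (β⁻)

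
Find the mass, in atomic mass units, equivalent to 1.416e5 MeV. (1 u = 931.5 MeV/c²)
m = E/c² = 152 u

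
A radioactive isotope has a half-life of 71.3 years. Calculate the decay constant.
λ = ln(2)/t½ = 0.009722 year⁻¹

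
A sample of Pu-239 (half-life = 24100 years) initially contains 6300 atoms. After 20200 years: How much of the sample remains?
N = N₀(1/2)^(t/t½) = 3524 atoms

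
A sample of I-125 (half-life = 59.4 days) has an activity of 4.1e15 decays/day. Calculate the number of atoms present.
N = A/λ = 3.514e17 atoms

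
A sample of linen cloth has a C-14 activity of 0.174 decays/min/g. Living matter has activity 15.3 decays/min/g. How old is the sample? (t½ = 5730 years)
Age = t½ × log₂(A₀/A) = 37010 years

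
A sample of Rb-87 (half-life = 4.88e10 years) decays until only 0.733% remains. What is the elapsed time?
t = t½ × log₂(N₀/N) = 3.461e11 years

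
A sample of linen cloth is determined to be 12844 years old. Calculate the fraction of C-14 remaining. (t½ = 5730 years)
N/N₀ = (1/2)^(t/t½) = 0.2115 = 21.1%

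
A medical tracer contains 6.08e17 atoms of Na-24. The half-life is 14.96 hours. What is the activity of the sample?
A = λN = 2.817e16 decays/hour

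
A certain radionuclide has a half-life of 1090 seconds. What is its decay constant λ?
λ = ln(2)/t½ = 6.359e-4 second⁻¹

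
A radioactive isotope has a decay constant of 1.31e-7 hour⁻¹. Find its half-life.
t½ = ln(2)/λ = 5.291e6 hours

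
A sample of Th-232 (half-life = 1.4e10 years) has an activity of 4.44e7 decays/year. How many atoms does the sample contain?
N = A/λ = 8.968e17 atoms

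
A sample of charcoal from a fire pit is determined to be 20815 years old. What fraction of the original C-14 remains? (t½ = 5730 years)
N/N₀ = (1/2)^(t/t½) = 0.08062 = 8.06%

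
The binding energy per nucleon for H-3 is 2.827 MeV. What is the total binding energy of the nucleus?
B.E. = 2.827 × 3 = 8.481 MeV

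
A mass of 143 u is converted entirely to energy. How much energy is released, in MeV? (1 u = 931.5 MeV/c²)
E = mc² = 1.332e5 MeV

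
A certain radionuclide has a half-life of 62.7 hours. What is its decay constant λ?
λ = ln(2)/t½ = 0.01105 hour⁻¹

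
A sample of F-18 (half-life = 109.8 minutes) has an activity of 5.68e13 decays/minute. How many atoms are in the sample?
N = A/λ = 8.998e15 atoms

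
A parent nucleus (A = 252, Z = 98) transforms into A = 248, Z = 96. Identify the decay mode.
ΔA = -4, ΔZ = -2 ⇒ alpha decay (α)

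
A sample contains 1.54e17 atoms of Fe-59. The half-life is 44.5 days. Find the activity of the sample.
A = λN = 2.399e15 decays/day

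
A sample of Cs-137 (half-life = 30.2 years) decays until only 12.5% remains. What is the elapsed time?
t = t½ × log₂(N₀/N) = 90.6 years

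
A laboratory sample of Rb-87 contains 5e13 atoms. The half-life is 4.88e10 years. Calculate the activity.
A = λN = 710.2 decays/year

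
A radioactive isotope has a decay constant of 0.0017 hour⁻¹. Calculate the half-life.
t½ = ln(2)/λ = 407.7 hours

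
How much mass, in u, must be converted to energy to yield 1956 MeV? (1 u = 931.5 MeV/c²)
m = E/c² = 2.1 u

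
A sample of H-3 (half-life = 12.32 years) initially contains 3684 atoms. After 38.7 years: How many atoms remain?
N = N₀(1/2)^(t/t½) = 417.6 atoms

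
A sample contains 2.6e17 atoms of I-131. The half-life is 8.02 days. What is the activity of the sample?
A = λN = 2.247e16 decays/day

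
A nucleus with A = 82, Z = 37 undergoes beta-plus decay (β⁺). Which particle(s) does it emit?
β⁺: positron (e⁺) + neutrino (νₑ)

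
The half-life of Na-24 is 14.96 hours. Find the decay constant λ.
λ = ln(2)/t½ = 0.04633 hour⁻¹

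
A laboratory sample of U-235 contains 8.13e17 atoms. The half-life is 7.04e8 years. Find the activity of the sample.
A = λN = 8.005e8 decays/year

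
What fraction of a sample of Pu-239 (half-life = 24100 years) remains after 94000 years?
N/N₀ = (1/2)^(t/t½) = 0.06697 = 6.7%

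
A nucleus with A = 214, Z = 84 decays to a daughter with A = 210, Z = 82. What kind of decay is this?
ΔA = -4, ΔZ = -2 ⇒ alpha decay (α)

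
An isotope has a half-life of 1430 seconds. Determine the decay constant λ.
λ = ln(2)/t½ = 4.847e-4 second⁻¹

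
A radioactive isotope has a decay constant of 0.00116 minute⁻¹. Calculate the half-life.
t½ = ln(2)/λ = 597.5 minutes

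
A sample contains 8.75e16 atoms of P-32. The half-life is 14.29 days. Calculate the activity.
A = λN = 4.244e15 decays/day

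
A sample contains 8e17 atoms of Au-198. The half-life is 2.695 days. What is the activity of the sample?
A = λN = 2.058e17 decays/day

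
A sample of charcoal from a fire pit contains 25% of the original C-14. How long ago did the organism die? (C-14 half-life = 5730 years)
Age = t½ × log₂(1/ratio) = 11460 years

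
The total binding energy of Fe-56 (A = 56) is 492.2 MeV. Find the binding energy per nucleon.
B.E./A = 492.2/56 = 8.789 MeV/nucleon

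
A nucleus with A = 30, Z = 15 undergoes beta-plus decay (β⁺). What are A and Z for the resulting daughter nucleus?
Daughter: A = 30, Z = 14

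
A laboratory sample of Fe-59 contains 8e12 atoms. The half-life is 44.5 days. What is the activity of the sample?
A = λN = 1.246e11 decays/day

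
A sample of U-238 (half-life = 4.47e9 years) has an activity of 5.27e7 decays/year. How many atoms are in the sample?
N = A/λ = 3.399e17 atoms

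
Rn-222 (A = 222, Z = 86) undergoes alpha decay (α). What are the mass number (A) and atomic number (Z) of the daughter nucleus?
Daughter: A = 218, Z = 84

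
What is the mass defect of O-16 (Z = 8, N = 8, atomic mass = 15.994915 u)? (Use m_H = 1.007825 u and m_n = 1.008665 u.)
Δm = Z·m_H + N·m_n − M = 0.137 u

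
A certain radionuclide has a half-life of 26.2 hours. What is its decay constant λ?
λ = ln(2)/t½ = 0.02646 hour⁻¹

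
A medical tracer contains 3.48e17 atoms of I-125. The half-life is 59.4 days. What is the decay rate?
A = λN = 4.061e15 decays/day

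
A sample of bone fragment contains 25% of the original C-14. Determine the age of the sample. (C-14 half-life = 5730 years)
Age = t½ × log₂(1/ratio) = 11460 years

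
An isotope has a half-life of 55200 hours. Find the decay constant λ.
λ = ln(2)/t½ = 1.256e-5 hour⁻¹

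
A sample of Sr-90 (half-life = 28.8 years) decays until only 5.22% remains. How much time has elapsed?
t = t½ × log₂(N₀/N) = 122.7 years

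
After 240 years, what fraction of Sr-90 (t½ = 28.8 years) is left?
N/N₀ = (1/2)^(t/t½) = 0.0031 = 0.31%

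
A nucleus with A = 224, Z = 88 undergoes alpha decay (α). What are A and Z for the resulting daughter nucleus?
Daughter: A = 220, Z = 86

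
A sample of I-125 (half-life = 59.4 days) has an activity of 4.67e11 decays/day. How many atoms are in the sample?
N = A/λ = 4.002e13 atoms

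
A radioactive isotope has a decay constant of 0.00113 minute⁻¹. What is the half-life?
t½ = ln(2)/λ = 613.4 minutes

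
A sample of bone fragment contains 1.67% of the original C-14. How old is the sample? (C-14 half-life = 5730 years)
Age = t½ × log₂(1/ratio) = 33830 years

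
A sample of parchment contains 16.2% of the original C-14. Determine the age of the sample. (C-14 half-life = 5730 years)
Age = t½ × log₂(1/ratio) = 15050 years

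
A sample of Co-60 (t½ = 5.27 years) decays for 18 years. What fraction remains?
N/N₀ = (1/2)^(t/t½) = 0.09372 = 9.37%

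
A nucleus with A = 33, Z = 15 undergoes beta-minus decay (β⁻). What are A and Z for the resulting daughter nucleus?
Daughter: A = 33, Z = 16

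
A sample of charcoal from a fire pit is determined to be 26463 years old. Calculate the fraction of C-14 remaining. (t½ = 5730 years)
N/N₀ = (1/2)^(t/t½) = 0.04071 = 4.07%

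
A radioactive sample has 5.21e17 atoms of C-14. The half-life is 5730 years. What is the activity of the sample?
A = λN = 6.302e13 decays/year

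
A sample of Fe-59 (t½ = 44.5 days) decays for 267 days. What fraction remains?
N/N₀ = (1/2)^(t/t½) = 0.01562 = 1.56%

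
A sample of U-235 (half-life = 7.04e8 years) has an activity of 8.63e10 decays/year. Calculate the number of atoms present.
N = A/λ = 8.765e19 atoms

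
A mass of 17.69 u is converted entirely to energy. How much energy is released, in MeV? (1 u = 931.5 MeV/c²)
E = mc² = 16480 MeV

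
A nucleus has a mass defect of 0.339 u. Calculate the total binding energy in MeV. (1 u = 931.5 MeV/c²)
B.E. = Δm × 931.5 = 315.8 MeV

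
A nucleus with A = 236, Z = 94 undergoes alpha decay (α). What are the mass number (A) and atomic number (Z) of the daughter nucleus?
Daughter: A = 232, Z = 92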